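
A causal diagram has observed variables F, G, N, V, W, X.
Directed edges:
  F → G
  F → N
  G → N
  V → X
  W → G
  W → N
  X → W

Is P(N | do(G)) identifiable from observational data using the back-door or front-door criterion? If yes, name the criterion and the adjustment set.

desc(G)\{G}={N}; candidates ⊆ {F,V,W,X}.
size 0: {}; under {} G still reaches {F,N,V,W,X} ∋ N.
size 1: {F}, {V}, {W} …(+1); under {F} G still reaches {N,V,W,X} ∋ N.
{F,W}: G⊥N given {F,W} in G with G→· removed — back-door holds.
P(N|do(G)) = Σ_{F,W} P(N|G,F,W)·P(F,W).

P(N|do(G)): backdoor, adjust for {F, W}.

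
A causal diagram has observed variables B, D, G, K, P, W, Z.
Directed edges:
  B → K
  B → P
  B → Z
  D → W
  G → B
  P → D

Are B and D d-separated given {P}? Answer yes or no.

Bayes-Ball from B | {P} reaches {G,K,Z}.
D ∉ reach(B|{P}) ⇒ B ⊥ D | {P}.

Yes — B ⊥ D | {P}.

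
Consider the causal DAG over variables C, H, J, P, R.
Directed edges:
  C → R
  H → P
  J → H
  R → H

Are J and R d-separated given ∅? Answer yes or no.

Bayes-Ball from J | ∅ reaches {H,P}.
R ∉ reach(J|∅) ⇒ J ⊥ R | ∅.

Yes — J ⊥ R | ∅.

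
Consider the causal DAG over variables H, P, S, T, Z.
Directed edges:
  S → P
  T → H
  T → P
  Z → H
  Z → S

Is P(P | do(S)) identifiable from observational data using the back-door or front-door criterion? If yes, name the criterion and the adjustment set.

desc(S)\{S}={P}; candidates ⊆ {H,T,Z}.
∅: S⊥P given ∅ in G with S→· removed — back-door holds.
P(P|do(S)) = P(P|S) — no adjustment needed.

P(P|do(S)): backdoor, adjust for ∅.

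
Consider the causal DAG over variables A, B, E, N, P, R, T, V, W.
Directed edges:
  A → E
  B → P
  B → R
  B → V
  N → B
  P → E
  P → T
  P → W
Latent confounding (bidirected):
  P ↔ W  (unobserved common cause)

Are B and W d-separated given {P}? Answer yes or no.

Bayes-Ball from B | {P} reaches {N,R,V,W}.
W ∈ reach(B|{P}) ⇒ B ⊥̸ W | {P}.

No — B and W are d-connected given {P}.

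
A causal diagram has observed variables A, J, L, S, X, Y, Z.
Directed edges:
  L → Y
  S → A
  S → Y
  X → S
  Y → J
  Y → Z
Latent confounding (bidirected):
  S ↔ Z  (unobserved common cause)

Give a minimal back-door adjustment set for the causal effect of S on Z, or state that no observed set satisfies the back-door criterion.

desc(S)\{S}={A,J,Y,Z}; candidates ⊆ {L,X}.
S↔Z: latent back-door arc(s) into S.
size 0: {}; under {} S still reaches {X,Z} ∋ Z.
size 1: {L}, {X}; under {L} S still reaches {X,Z} ∋ Z.
size 2: {L,X}; under {L,X} S still reaches {Z} ∋ Z.
S↔Z cannot be blocked by any observed set — no back-door set.

S→Z: no observed back-door set.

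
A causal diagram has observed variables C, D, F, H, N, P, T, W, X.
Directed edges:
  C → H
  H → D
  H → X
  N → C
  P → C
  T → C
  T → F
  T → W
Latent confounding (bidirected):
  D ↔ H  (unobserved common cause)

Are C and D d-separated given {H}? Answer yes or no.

No — C and D are d-connected given {H}.

Bayes-Ball from C | {H} reaches {D,F,N,P,T,W}.
D ∈ reach(C|{H}) ⇒ C ⊥̸ D | {H}.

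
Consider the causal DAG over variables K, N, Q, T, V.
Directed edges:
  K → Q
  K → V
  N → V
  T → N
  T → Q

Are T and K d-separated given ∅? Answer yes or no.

Yes — T ⊥ K | ∅.

Bayes-Ball from T | ∅ reaches {N,Q,V}.
K ∉ reach(T|∅) ⇒ T ⊥ K | ∅.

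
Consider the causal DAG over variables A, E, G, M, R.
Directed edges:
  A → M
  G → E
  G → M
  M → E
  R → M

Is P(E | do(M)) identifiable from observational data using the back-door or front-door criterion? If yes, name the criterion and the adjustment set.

P(E|do(M)): backdoor, adjust for {G}.

desc(M)\{M}={E}; candidates ⊆ {A,G,R}.
size 0: {}; under {} M still reaches {A,E,G,R} ∋ E.
{G}: M⊥E given {G} in G with M→· removed — back-door holds.
P(E|do(M)) = Σ_{G} P(E|M,G)·P(G).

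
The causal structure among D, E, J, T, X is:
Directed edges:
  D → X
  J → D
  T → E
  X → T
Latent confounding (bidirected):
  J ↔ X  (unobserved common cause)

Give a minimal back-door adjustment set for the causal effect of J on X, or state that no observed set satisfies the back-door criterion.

desc(J)\{J}={D,E,T,X}; candidates ⊆ {—}.
J↔X: latent back-door arc(s) into J.
size 0: {}; under {} J still reaches {E,T,X} ∋ X.
J↔X cannot be blocked by any observed set — no back-door set.

J→X: no observed back-door set.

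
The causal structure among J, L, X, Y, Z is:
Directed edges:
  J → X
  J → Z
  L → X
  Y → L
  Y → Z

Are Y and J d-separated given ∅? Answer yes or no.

Yes — Y ⊥ J | ∅.

Bayes-Ball from Y | ∅ reaches {L,X,Z}.
J ∉ reach(Y|∅) ⇒ Y ⊥ J | ∅.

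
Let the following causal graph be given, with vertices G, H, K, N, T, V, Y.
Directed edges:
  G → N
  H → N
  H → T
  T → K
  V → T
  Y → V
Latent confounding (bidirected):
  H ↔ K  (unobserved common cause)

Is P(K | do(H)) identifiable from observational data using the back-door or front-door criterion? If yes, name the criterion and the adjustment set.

desc(H)\{H}={K,N,T}; candidates ⊆ {G,V,Y}.
H↔K: latent back-door arc(s) into H.
size 0: {}; under {} H still reaches {K} ∋ K.
size 1: {G}, {V}, {Y}; under {G} H still reaches {K} ∋ K.
size 2: {G,V}, {G,Y}, {V,Y}; under {G,V} H still reaches {K} ∋ K.
H↔K cannot be blocked by any observed set — no back-door set.
{T}: (i) intercepts every directed H→K path; (ii) no back-door H→{T}; (iii) {H} blocks every back-door {T}→K. Front-door holds.
P(K|do(H)) = Σ_{T} P(T|H) Σ_{H'} P(K|T,H')P(H').

P(K|do(H)): frontdoor, adjust for {T}.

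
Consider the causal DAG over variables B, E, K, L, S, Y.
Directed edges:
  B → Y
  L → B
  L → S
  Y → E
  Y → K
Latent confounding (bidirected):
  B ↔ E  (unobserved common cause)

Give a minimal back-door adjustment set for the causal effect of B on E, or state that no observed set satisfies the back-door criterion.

B→E: no observed back-door set.

desc(B)\{B}={E,K,Y}; candidates ⊆ {L,S}.
B↔E: latent back-door arc(s) into B.
size 0: {}; under {} B still reaches {E,L,S} ∋ E.
size 1: {L}, {S}; under {L} B still reaches {E} ∋ E.
size 2: {L,S}; under {L,S} B still reaches {E} ∋ E.
B↔E cannot be blocked by any observed set — no back-door set.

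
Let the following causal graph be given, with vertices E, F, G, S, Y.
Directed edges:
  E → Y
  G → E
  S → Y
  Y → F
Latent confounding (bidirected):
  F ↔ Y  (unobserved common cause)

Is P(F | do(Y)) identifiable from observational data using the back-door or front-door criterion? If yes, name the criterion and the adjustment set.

P(F|do(Y)): not identifiable (no BD/FD set).

desc(Y)\{Y}={F}; candidates ⊆ {E,G,S}.
Y↔F: latent back-door arc(s) into Y.
size 0: {}; under {} Y still reaches {E,F,G,S} ∋ F.
size 1: {E}, {G}, {S}; under {E} Y still reaches {F,S} ∋ F.
size 2: {E,G}, {E,S}, {G,S}; under {E,G} Y still reaches {F,S} ∋ F.
Y↔F cannot be blocked by any observed set — no back-door set.
No mediator lies on a directed Y→…→F path.
Neither criterion identifies P(F|do(Y)) in this graph.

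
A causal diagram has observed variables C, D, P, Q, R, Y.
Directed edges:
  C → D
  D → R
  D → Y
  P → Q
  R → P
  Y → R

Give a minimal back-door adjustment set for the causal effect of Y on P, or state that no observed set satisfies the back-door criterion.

Y→P: minimal back-door set {D}.

desc(Y)\{Y}={P,Q,R}; candidates ⊆ {C,D}.
size 0: {}; under {} Y still reaches {C,D,P,Q,R} ∋ P.
{D}: Y⊥P given {D} in G with Y→· removed — back-door holds.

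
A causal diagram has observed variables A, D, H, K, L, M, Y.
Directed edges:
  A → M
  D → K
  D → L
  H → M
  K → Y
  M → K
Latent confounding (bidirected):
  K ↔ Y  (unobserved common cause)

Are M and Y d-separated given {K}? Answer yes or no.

Bayes-Ball from M | {K} reaches {A,D,H,L,Y}.
Y ∈ reach(M|{K}) ⇒ M ⊥̸ Y | {K}.

No — M and Y are d-connected given {K}.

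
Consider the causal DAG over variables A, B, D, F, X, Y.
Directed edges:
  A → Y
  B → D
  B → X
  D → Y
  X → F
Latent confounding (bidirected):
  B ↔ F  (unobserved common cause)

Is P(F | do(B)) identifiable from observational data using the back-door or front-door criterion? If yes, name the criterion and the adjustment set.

P(F|do(B)): frontdoor, adjust for {X}.

desc(B)\{B}={D,F,X,Y}; candidates ⊆ {A}.
B↔F: latent back-door arc(s) into B.
size 0: {}; under {} B still reaches {F} ∋ F.
size 1: {A}; under {A} B still reaches {F} ∋ F.
B↔F cannot be blocked by any observed set — no back-door set.
{X}: (i) intercepts every directed B→F path; (ii) no back-door B→{X}; (iii) {B} blocks every back-door {X}→F. Front-door holds.
P(F|do(B)) = Σ_{X} P(X|B) Σ_{B'} P(F|X,B')P(B').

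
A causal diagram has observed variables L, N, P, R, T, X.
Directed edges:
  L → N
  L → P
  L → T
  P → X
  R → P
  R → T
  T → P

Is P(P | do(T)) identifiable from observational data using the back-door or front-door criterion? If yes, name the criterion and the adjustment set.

desc(T)\{T}={P,X}; candidates ⊆ {L,N,R}.
size 0: {}; under {} T still reaches {L,N,P,R,X} ∋ P.
size 1: {L}, {N}, {R}; under {L} T still reaches {P,R,X} ∋ P.
{L,R}: T⊥P given {L,R} in G with T→· removed — back-door holds.
P(P|do(T)) = Σ_{L,R} P(P|T,L,R)·P(L,R).

P(P|do(T)): backdoor, adjust for {L, R}.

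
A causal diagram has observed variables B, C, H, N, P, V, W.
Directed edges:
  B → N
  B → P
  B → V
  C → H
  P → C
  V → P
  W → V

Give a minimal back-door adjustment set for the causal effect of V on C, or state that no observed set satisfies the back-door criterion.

V→C: minimal back-door set {B}.

desc(V)\{V}={C,H,P}; candidates ⊆ {B,N,W}.
size 0: {}; under {} V still reaches {B,C,H,N,P,W} ∋ C.
{B}: V⊥C given {B} in G with V→· removed — back-door holds.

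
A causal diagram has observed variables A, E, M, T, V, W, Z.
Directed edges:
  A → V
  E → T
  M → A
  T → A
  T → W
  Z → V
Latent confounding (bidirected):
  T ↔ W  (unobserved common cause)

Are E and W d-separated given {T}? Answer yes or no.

Bayes-Ball from E | {T} reaches {W}.
W ∈ reach(E|{T}) ⇒ E ⊥̸ W | {T}.

No — E and W are d-connected given {T}.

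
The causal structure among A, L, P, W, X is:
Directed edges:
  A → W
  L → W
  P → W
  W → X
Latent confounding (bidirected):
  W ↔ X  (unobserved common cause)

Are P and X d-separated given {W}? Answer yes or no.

Bayes-Ball from P | {W} reaches {A,L,X}.
X ∈ reach(P|{W}) ⇒ P ⊥̸ X | {W}.

No — P and X are d-connected given {W}.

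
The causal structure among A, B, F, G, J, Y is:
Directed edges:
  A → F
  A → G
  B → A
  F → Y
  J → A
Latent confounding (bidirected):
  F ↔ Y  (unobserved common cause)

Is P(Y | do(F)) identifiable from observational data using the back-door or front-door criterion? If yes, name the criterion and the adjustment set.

P(Y|do(F)): not identifiable (no BD/FD set).

desc(F)\{F}={Y}; candidates ⊆ {A,B,G,J}.
F↔Y: latent back-door arc(s) into F.
size 0: {}; under {} F still reaches {A,B,G,J,Y} ∋ Y.
size 1: {A}, {B}, {G} …(+1); under {A} F still reaches {Y} ∋ Y.
size 2: {A,B}, {A,G}, {A,J} …(+3); under {A,B} F still reaches {Y} ∋ Y.
F↔Y cannot be blocked by any observed set — no back-door set.
No mediator lies on a directed F→…→Y path.
Neither criterion identifies P(Y|do(F)) in this graph.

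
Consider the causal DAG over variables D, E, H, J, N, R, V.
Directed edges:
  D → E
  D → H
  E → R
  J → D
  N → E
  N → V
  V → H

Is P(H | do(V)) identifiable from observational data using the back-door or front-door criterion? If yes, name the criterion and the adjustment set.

P(H|do(V)): backdoor, adjust for ∅.

desc(V)\{V}={H}; candidates ⊆ {D,E,J,N,R}.
∅: V⊥H given ∅ in G with V→· removed — back-door holds.
P(H|do(V)) = P(H|V) — no adjustment needed.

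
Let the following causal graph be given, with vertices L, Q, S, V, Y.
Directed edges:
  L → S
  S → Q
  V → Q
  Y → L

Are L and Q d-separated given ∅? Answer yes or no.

No — L and Q are d-connected given ∅.

Bayes-Ball from L | ∅ reaches {Q,S,Y}.
Q ∈ reach(L|∅) ⇒ L ⊥̸ Q | ∅.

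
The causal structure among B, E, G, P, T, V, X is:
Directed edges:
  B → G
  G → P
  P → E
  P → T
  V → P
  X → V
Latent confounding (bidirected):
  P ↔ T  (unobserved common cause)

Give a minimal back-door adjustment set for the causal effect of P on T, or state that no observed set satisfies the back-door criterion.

desc(P)\{P}={E,T}; candidates ⊆ {B,G,V,X}.
P↔T: latent back-door arc(s) into P.
size 0: {}; under {} P still reaches {B,G,T,V,X} ∋ T.
size 1: {B}, {G}, {V} …(+1); under {B} P still reaches {G,T,V,X} ∋ T.
size 2: {B,G}, {B,V}, {B,X} …(+3); under {B,G} P still reaches {T,V,X} ∋ T.
P↔T cannot be blocked by any observed set — no back-door set.

P→T: no observed back-door set.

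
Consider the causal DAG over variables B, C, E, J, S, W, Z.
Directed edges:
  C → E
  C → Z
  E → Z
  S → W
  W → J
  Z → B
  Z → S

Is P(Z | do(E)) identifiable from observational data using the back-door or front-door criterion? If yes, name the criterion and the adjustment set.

P(Z|do(E)): backdoor, adjust for {C}.

desc(E)\{E}={B,J,S,W,Z}; candidates ⊆ {C}.
size 0: {}; under {} E still reaches {B,C,J,S,W,Z} ∋ Z.
{C}: E⊥Z given {C} in G with E→· removed — back-door holds.
P(Z|do(E)) = Σ_{C} P(Z|E,C)·P(C).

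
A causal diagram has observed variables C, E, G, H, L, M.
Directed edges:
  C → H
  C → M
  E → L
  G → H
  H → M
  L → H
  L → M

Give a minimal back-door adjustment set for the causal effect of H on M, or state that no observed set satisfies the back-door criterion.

H→M: minimal back-door set {C, L}.

desc(H)\{H}={M}; candidates ⊆ {C,E,G,L}.
size 0: {}; under {} H still reaches {C,E,G,L,M} ∋ M.
size 1: {C}, {E}, {G} …(+1); under {C} H still reaches {E,G,L,M} ∋ M.
{C,L}: H⊥M given {C,L} in G with H→· removed — back-door holds.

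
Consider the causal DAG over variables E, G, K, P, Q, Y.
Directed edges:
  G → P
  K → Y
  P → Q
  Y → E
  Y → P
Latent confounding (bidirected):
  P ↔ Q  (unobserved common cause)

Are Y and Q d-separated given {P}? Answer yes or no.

Bayes-Ball from Y | {P} reaches {E,G,K,Q}.
Q ∈ reach(Y|{P}) ⇒ Y ⊥̸ Q | {P}.

No — Y and Q are d-connected given {P}.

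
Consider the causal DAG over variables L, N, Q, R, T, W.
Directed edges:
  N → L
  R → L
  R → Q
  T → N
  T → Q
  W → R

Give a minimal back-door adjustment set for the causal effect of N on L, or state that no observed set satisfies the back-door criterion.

N→L: minimal back-door set ∅.

desc(N)\{N}={L}; candidates ⊆ {Q,R,T,W}.
∅: N⊥L given ∅ in G with N→· removed — back-door holds.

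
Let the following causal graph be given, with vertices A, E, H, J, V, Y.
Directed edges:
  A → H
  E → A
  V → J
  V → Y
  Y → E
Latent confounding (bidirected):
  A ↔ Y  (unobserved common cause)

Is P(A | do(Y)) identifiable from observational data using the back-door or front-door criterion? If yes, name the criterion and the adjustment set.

desc(Y)\{Y}={A,E,H}; candidates ⊆ {J,V}.
Y↔A: latent back-door arc(s) into Y.
size 0: {}; under {} Y still reaches {A,H,J,V} ∋ A.
size 1: {J}, {V}; under {J} Y still reaches {A,H,V} ∋ A.
size 2: {J,V}; under {J,V} Y still reaches {A,H} ∋ A.
Y↔A cannot be blocked by any observed set — no back-door set.
{E}: (i) intercepts every directed Y→A path; (ii) no back-door Y→{E}; (iii) {Y} blocks every back-door {E}→A. Front-door holds.
P(A|do(Y)) = Σ_{E} P(E|Y) Σ_{Y'} P(A|E,Y')P(Y').

P(A|do(Y)): frontdoor, adjust for {E}.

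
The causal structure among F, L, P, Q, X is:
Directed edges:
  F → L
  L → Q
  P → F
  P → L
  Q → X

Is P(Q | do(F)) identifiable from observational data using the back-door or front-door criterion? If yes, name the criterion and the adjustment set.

desc(F)\{F}={L,Q,X}; candidates ⊆ {P}.
size 0: {}; under {} F still reaches {L,P,Q,X} ∋ Q.
{P}: F⊥Q given {P} in G with F→· removed — back-door holds.
P(Q|do(F)) = Σ_{P} P(Q|F,P)·P(P).

P(Q|do(F)): backdoor, adjust for {P}.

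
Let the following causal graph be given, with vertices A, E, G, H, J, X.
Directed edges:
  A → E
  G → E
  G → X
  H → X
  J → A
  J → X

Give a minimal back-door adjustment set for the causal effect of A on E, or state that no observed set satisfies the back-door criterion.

A→E: minimal back-door set ∅.

desc(A)\{A}={E}; candidates ⊆ {G,H,J,X}.
∅: A⊥E given ∅ in G with A→· removed — back-door holds.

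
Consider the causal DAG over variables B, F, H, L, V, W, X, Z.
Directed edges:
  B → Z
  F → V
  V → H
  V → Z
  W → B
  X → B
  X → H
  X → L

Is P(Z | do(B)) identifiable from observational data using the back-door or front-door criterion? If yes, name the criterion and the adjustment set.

P(Z|do(B)): backdoor, adjust for ∅.

desc(B)\{B}={Z}; candidates ⊆ {F,H,L,V,W,X}.
∅: B⊥Z given ∅ in G with B→· removed — back-door holds.
P(Z|do(B)) = P(Z|B) — no adjustment needed.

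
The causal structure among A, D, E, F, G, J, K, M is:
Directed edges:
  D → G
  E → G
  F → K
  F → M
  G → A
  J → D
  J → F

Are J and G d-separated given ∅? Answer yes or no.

No — J and G are d-connected given ∅.

Bayes-Ball from J | ∅ reaches {A,D,F,G,K,M}.
G ∈ reach(J|∅) ⇒ J ⊥̸ G | ∅.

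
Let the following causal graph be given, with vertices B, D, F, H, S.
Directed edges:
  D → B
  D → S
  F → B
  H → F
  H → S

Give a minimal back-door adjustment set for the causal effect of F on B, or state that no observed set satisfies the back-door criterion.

F→B: minimal back-door set ∅.

desc(F)\{F}={B}; candidates ⊆ {D,H,S}.
∅: F⊥B given ∅ in G with F→· removed — back-door holds.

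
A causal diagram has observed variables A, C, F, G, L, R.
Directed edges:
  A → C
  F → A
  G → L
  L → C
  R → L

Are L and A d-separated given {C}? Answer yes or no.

No — L and A are d-connected given {C}.

Bayes-Ball from L | {C} reaches {A,F,G,R}.
A ∈ reach(L|{C}) ⇒ L ⊥̸ A | {C}.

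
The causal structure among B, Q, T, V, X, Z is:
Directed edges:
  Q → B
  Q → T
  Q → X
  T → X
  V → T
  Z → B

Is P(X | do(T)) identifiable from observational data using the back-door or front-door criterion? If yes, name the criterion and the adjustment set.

desc(T)\{T}={X}; candidates ⊆ {B,Q,V,Z}.
size 0: {}; under {} T still reaches {B,Q,V,X} ∋ X.
{Q}: T⊥X given {Q} in G with T→· removed — back-door holds.
P(X|do(T)) = Σ_{Q} P(X|T,Q)·P(Q).

P(X|do(T)): backdoor, adjust for {Q}.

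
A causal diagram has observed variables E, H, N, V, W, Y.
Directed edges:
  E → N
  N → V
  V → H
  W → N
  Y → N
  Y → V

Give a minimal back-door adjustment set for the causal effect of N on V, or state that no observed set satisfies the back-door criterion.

desc(N)\{N}={H,V}; candidates ⊆ {E,W,Y}.
size 0: {}; under {} N still reaches {E,H,V,W,Y} ∋ V.
{Y}: N⊥V given {Y} in G with N→· removed — back-door holds.

N→V: minimal back-door set {Y}.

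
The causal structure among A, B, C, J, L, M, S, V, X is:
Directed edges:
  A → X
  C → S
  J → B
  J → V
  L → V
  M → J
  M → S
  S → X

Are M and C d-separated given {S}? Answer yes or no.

Bayes-Ball from M | {S} reaches {B,C,J,V}.
C ∈ reach(M|{S}) ⇒ M ⊥̸ C | {S}.

No — M and C are d-connected given {S}.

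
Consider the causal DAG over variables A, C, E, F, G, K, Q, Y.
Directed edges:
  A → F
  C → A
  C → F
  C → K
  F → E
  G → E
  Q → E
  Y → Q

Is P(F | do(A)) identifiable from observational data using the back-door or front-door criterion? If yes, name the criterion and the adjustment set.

desc(A)\{A}={E,F}; candidates ⊆ {C,G,K,Q,Y}.
size 0: {}; under {} A still reaches {C,E,F,K} ∋ F.
{C}: A⊥F given {C} in G with A→· removed — back-door holds.
P(F|do(A)) = Σ_{C} P(F|A,C)·P(C).

P(F|do(A)): backdoor, adjust for {C}.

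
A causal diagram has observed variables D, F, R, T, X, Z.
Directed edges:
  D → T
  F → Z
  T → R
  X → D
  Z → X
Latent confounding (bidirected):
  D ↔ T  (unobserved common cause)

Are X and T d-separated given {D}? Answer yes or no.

No — X and T are d-connected given {D}.

Bayes-Ball from X | {D} reaches {F,R,T,Z}.
T ∈ reach(X|{D}) ⇒ X ⊥̸ T | {D}.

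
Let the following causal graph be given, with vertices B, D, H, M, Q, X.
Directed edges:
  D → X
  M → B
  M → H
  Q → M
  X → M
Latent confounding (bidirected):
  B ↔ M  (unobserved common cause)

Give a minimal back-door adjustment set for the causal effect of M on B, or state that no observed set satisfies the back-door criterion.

desc(M)\{M}={B,H}; candidates ⊆ {D,Q,X}.
M↔B: latent back-door arc(s) into M.
size 0: {}; under {} M still reaches {B,D,Q,X} ∋ B.
size 1: {D}, {Q}, {X}; under {D} M still reaches {B,Q,X} ∋ B.
size 2: {D,Q}, {D,X}, {Q,X}; under {D,Q} M still reaches {B,X} ∋ B.
M↔B cannot be blocked by any observed set — no back-door set.

M→B: no observed back-door set.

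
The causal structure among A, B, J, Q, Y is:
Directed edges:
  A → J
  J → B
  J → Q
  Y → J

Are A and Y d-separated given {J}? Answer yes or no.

Bayes-Ball from A | {J} reaches {Y}.
Y ∈ reach(A|{J}) ⇒ A ⊥̸ Y | {J}.

No — A and Y are d-connected given {J}.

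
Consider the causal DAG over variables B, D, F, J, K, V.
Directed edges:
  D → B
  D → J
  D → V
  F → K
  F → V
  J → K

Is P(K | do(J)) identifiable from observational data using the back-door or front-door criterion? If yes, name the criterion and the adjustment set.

desc(J)\{J}={K}; candidates ⊆ {B,D,F,V}.
∅: J⊥K given ∅ in G with J→· removed — back-door holds.
P(K|do(J)) = P(K|J) — no adjustment needed.

P(K|do(J)): backdoor, adjust for ∅.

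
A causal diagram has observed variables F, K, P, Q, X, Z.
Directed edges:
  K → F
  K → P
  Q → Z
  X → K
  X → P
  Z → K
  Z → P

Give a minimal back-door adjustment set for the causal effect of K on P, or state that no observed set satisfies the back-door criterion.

K→P: minimal back-door set {X, Z}.

desc(K)\{K}={F,P}; candidates ⊆ {Q,X,Z}.
size 0: {}; under {} K still reaches {P,Q,X,Z} ∋ P.
size 1: {Q}, {X}, {Z}; under {Q} K still reaches {P,X,Z} ∋ P.
{X,Z}: K⊥P given {X,Z} in G with K→· removed — back-door holds.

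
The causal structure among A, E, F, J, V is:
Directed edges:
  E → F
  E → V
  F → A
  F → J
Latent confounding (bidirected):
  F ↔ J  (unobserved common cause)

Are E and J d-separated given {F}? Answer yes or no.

Bayes-Ball from E | {F} reaches {J,V}.
J ∈ reach(E|{F}) ⇒ E ⊥̸ J | {F}.

No — E and J are d-connected given {F}.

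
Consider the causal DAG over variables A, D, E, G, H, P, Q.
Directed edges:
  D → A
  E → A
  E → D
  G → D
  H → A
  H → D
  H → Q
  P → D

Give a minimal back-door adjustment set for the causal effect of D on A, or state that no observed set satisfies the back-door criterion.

D→A: minimal back-door set {E, H}.

desc(D)\{D}={A}; candidates ⊆ {E,G,H,P,Q}.
size 0: {}; under {} D still reaches {A,E,G,H,P,Q} ∋ A.
size 1: {E}, {G}, {H} …(+2); under {E} D still reaches {A,G,H,P,Q} ∋ A.
{E,H}: D⊥A given {E,H} in G with D→· removed — back-door holds.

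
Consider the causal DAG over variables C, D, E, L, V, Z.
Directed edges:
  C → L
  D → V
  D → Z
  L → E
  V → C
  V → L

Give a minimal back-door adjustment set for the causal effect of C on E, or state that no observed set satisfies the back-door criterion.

C→E: minimal back-door set {V}.

desc(C)\{C}={E,L}; candidates ⊆ {D,V,Z}.
size 0: {}; under {} C still reaches {D,E,L,V,Z} ∋ E.
{V}: C⊥E given {V} in G with C→· removed — back-door holds.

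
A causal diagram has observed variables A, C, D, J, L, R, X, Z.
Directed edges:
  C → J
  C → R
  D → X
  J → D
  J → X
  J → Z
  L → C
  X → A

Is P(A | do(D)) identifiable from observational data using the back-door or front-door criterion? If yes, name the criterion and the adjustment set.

desc(D)\{D}={A,X}; candidates ⊆ {C,J,L,R,Z}.
size 0: {}; under {} D still reaches {A,C,J,L,R,X,Z} ∋ A.
{J}: D⊥A given {J} in G with D→· removed — back-door holds.
P(A|do(D)) = Σ_{J} P(A|D,J)·P(J).

P(A|do(D)): backdoor, adjust for {J}.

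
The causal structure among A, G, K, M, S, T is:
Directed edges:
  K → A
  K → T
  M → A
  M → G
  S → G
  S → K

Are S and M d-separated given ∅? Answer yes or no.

Yes — S ⊥ M | ∅.

Bayes-Ball from S | ∅ reaches {A,G,K,T}.
M ∉ reach(S|∅) ⇒ S ⊥ M | ∅.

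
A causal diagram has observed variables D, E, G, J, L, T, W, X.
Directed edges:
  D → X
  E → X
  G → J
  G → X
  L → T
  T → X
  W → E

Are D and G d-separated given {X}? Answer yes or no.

No — D and G are d-connected given {X}.

Bayes-Ball from D | {X} reaches {E,G,J,L,T,W}.
G ∈ reach(D|{X}) ⇒ D ⊥̸ G | {X}.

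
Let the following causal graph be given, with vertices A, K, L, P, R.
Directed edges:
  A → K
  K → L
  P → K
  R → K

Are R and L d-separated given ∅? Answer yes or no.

Bayes-Ball from R | ∅ reaches {K,L}.
L ∈ reach(R|∅) ⇒ R ⊥̸ L | ∅.

No — R and L are d-connected given ∅.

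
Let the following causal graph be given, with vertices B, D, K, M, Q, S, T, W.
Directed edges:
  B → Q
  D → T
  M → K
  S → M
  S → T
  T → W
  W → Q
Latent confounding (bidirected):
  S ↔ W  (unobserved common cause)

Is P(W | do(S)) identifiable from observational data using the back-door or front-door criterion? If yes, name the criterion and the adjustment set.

desc(S)\{S}={K,M,Q,T,W}; candidates ⊆ {B,D}.
S↔W: latent back-door arc(s) into S.
size 0: {}; under {} S still reaches {Q,W} ∋ W.
size 1: {B}, {D}; under {B} S still reaches {Q,W} ∋ W.
size 2: {B,D}; under {B,D} S still reaches {Q,W} ∋ W.
S↔W cannot be blocked by any observed set — no back-door set.
{T}: (i) intercepts every directed S→W path; (ii) no back-door S→{T}; (iii) {S} blocks every back-door {T}→W. Front-door holds.
P(W|do(S)) = Σ_{T} P(T|S) Σ_{S'} P(W|T,S')P(S').

P(W|do(S)): frontdoor, adjust for {T}.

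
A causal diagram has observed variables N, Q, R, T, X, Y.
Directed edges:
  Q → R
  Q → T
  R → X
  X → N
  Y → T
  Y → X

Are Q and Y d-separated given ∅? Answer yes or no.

Yes — Q ⊥ Y | ∅.

Bayes-Ball from Q | ∅ reaches {N,R,T,X}.
Y ∉ reach(Q|∅) ⇒ Q ⊥ Y | ∅.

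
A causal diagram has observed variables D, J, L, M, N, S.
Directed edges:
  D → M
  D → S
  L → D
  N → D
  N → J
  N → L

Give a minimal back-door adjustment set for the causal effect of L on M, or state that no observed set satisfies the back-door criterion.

L→M: minimal back-door set {N}.

desc(L)\{L}={D,M,S}; candidates ⊆ {J,N}.
size 0: {}; under {} L still reaches {D,J,M,N,S} ∋ M.
{N}: L⊥M given {N} in G with L→· removed — back-door holds.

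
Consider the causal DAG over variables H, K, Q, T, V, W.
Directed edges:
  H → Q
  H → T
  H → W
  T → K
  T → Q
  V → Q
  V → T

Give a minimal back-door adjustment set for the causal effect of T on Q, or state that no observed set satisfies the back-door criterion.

desc(T)\{T}={K,Q}; candidates ⊆ {H,V,W}.
size 0: {}; under {} T still reaches {H,Q,V,W} ∋ Q.
size 1: {H}, {V}, {W}; under {H} T still reaches {Q,V} ∋ Q.
{H,V}: T⊥Q given {H,V} in G with T→· removed — back-door holds.

T→Q: minimal back-door set {H, V}.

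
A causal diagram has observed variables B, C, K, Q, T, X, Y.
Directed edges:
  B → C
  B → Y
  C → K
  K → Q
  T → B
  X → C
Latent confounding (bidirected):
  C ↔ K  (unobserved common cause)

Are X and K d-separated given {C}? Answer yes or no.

Bayes-Ball from X | {C} reaches {B,K,Q,T,Y}.
K ∈ reach(X|{C}) ⇒ X ⊥̸ K | {C}.

No — X and K are d-connected given {C}.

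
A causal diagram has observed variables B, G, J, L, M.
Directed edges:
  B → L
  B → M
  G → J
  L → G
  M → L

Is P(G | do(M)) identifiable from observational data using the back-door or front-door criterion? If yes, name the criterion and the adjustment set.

desc(M)\{M}={G,J,L}; candidates ⊆ {B}.
size 0: {}; under {} M still reaches {B,G,J,L} ∋ G.
{B}: M⊥G given {B} in G with M→· removed — back-door holds.
P(G|do(M)) = Σ_{B} P(G|M,B)·P(B).

P(G|do(M)): backdoor, adjust for {B}.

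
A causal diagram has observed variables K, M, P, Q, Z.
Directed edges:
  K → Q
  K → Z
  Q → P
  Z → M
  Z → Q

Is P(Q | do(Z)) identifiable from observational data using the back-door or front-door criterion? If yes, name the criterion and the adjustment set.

P(Q|do(Z)): backdoor, adjust for {K}.

desc(Z)\{Z}={M,P,Q}; candidates ⊆ {K}.
size 0: {}; under {} Z still reaches {K,P,Q} ∋ Q.
{K}: Z⊥Q given {K} in G with Z→· removed — back-door holds.
P(Q|do(Z)) = Σ_{K} P(Q|Z,K)·P(K).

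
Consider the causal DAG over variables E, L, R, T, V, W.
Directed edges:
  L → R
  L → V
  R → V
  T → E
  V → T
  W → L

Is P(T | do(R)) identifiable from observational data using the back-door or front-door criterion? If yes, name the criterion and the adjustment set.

desc(R)\{R}={E,T,V}; candidates ⊆ {L,W}.
size 0: {}; under {} R still reaches {E,L,T,V,W} ∋ T.
{L}: R⊥T given {L} in G with R→· removed — back-door holds.
P(T|do(R)) = Σ_{L} P(T|R,L)·P(L).

P(T|do(R)): backdoor, adjust for {L}.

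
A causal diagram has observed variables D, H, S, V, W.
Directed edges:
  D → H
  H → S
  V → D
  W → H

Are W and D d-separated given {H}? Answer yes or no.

Bayes-Ball from W | {H} reaches {D,V}.
D ∈ reach(W|{H}) ⇒ W ⊥̸ D | {H}.

No — W and D are d-connected given {H}.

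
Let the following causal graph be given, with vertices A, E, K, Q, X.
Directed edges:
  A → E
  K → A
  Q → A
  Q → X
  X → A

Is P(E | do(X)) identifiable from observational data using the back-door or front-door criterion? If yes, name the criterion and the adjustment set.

P(E|do(X)): backdoor, adjust for {Q}.

desc(X)\{X}={A,E}; candidates ⊆ {K,Q}.
size 0: {}; under {} X still reaches {A,E,Q} ∋ E.
{Q}: X⊥E given {Q} in G with X→· removed — back-door holds.
P(E|do(X)) = Σ_{Q} P(E|X,Q)·P(Q).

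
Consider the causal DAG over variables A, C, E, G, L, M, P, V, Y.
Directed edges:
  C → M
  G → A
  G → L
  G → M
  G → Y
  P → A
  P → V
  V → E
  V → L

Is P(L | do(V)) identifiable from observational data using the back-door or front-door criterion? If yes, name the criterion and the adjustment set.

desc(V)\{V}={E,L}; candidates ⊆ {A,C,G,M,P,Y}.
∅: V⊥L given ∅ in G with V→· removed — back-door holds.
P(L|do(V)) = P(L|V) — no adjustment needed.

P(L|do(V)): backdoor, adjust for ∅.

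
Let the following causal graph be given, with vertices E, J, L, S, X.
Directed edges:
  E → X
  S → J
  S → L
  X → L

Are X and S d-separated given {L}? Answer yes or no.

Bayes-Ball from X | {L} reaches {E,J,S}.
S ∈ reach(X|{L}) ⇒ X ⊥̸ S | {L}.

No — X and S are d-connected given {L}.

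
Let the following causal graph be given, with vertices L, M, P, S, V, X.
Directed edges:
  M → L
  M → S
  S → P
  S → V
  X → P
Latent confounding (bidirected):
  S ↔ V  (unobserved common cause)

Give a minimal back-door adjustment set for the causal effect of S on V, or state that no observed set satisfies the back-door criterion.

desc(S)\{S}={P,V}; candidates ⊆ {L,M,X}.
S↔V: latent back-door arc(s) into S.
size 0: {}; under {} S still reaches {L,M,V} ∋ V.
size 1: {L}, {M}, {X}; under {L} S still reaches {M,V} ∋ V.
size 2: {L,M}, {L,X}, {M,X}; under {L,M} S still reaches {V} ∋ V.
S↔V cannot be blocked by any observed set — no back-door set.

S→V: no observed back-door set.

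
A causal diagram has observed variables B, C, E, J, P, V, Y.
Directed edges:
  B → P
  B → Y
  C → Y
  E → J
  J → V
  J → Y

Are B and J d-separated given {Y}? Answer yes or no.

No — B and J are d-connected given {Y}.

Bayes-Ball from B | {Y} reaches {C,E,J,P,V}.
J ∈ reach(B|{Y}) ⇒ B ⊥̸ J | {Y}.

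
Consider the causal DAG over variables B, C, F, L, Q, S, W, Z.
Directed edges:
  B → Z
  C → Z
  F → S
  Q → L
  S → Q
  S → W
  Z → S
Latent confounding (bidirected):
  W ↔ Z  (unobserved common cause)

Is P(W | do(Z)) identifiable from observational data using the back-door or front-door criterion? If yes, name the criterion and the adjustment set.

desc(Z)\{Z}={L,Q,S,W}; candidates ⊆ {B,C,F}.
Z↔W: latent back-door arc(s) into Z.
size 0: {}; under {} Z still reaches {B,C,W} ∋ W.
size 1: {B}, {C}, {F}; under {B} Z still reaches {C,W} ∋ W.
size 2: {B,C}, {B,F}, {C,F}; under {B,C} Z still reaches {W} ∋ W.
Z↔W cannot be blocked by any observed set — no back-door set.
{S}: (i) intercepts every directed Z→W path; (ii) no back-door Z→{S}; (iii) {Z} blocks every back-door {S}→W. Front-door holds.
P(W|do(Z)) = Σ_{S} P(S|Z) Σ_{Z'} P(W|S,Z')P(Z').

P(W|do(Z)): frontdoor, adjust for {S}.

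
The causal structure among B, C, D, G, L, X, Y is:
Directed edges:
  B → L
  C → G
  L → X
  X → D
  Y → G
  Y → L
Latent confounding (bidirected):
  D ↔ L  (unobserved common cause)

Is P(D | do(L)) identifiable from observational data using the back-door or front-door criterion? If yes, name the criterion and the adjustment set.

P(D|do(L)): frontdoor, adjust for {X}.

desc(L)\{L}={D,X}; candidates ⊆ {B,C,G,Y}.
L↔D: latent back-door arc(s) into L.
size 0: {}; under {} L still reaches {B,D,G,Y} ∋ D.
size 1: {B}, {C}, {G} …(+1); under {B} L still reaches {D,G,Y} ∋ D.
size 2: {B,C}, {B,G}, {B,Y} …(+3); under {B,C} L still reaches {D,G,Y} ∋ D.
L↔D cannot be blocked by any observed set — no back-door set.
{X}: (i) intercepts every directed L→D path; (ii) no back-door L→{X}; (iii) {L} blocks every back-door {X}→D. Front-door holds.
P(D|do(L)) = Σ_{X} P(X|L) Σ_{L'} P(D|X,L')P(L').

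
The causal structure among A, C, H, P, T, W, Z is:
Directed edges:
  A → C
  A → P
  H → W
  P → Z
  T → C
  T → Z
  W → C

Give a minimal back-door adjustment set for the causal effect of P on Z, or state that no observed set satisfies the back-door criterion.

P→Z: minimal back-door set ∅.

desc(P)\{P}={Z}; candidates ⊆ {A,C,H,T,W}.
∅: P⊥Z given ∅ in G with P→· removed — back-door holds.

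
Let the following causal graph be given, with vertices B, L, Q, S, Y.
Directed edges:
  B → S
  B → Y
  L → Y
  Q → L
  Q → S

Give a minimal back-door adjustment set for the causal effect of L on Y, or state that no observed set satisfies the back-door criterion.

L→Y: minimal back-door set ∅.

desc(L)\{L}={Y}; candidates ⊆ {B,Q,S}.
∅: L⊥Y given ∅ in G with L→· removed — back-door holds.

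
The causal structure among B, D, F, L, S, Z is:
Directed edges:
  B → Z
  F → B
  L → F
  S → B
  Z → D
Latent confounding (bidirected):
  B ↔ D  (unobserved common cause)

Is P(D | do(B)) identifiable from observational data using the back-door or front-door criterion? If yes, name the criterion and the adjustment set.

desc(B)\{B}={D,Z}; candidates ⊆ {F,L,S}.
B↔D: latent back-door arc(s) into B.
size 0: {}; under {} B still reaches {D,F,L,S} ∋ D.
size 1: {F}, {L}, {S}; under {F} B still reaches {D,S} ∋ D.
size 2: {F,L}, {F,S}, {L,S}; under {F,L} B still reaches {D,S} ∋ D.
B↔D cannot be blocked by any observed set — no back-door set.
{Z}: (i) intercepts every directed B→D path; (ii) no back-door B→{Z}; (iii) {B} blocks every back-door {Z}→D. Front-door holds.
P(D|do(B)) = Σ_{Z} P(Z|B) Σ_{B'} P(D|Z,B')P(B').

P(D|do(B)): frontdoor, adjust for {Z}.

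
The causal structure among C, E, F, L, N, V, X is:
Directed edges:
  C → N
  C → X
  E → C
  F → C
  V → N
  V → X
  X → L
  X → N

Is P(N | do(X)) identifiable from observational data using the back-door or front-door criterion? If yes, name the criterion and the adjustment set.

P(N|do(X)): backdoor, adjust for {C, V}.

desc(X)\{X}={L,N}; candidates ⊆ {C,E,F,V}.
size 0: {}; under {} X still reaches {C,E,F,N,V} ∋ N.
size 1: {C}, {E}, {F} …(+1); under {C} X still reaches {N,V} ∋ N.
{C,V}: X⊥N given {C,V} in G with X→· removed — back-door holds.
P(N|do(X)) = Σ_{C,V} P(N|X,C,V)·P(C,V).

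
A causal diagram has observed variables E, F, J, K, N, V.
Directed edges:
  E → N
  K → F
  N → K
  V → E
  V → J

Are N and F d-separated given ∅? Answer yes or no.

No — N and F are d-connected given ∅.

Bayes-Ball from N | ∅ reaches {E,F,J,K,V}.
F ∈ reach(N|∅) ⇒ N ⊥̸ F | ∅.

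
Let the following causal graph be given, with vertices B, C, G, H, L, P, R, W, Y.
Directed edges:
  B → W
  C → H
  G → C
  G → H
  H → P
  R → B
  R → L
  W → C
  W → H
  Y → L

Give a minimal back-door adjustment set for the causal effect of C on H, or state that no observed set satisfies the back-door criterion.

C→H: minimal back-door set {G, W}.

desc(C)\{C}={H,P}; candidates ⊆ {B,G,L,R,W,Y}.
size 0: {}; under {} C still reaches {B,G,H,L,P,R,W} ∋ H.
size 1: {B}, {G}, {L} …(+3); under {B} C still reaches {G,H,P,W} ∋ H.
{G,W}: C⊥H given {G,W} in G with C→· removed — back-door holds.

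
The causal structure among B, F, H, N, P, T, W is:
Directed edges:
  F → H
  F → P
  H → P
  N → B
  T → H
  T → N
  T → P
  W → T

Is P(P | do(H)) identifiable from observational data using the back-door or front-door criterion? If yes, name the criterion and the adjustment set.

desc(H)\{H}={P}; candidates ⊆ {B,F,N,T,W}.
size 0: {}; under {} H still reaches {B,F,N,P,T,W} ∋ P.
size 1: {B}, {F}, {N} …(+2); under {B} H still reaches {F,N,P,T,W} ∋ P.
{F,T}: H⊥P given {F,T} in G with H→· removed — back-door holds.
P(P|do(H)) = Σ_{F,T} P(P|H,F,T)·P(F,T).

P(P|do(H)): backdoor, adjust for {F, T}.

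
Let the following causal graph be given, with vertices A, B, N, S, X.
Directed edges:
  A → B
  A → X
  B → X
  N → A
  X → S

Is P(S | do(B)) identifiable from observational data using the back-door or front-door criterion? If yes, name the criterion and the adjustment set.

desc(B)\{B}={S,X}; candidates ⊆ {A,N}.
size 0: {}; under {} B still reaches {A,N,S,X} ∋ S.
{A}: B⊥S given {A} in G with B→· removed — back-door holds.
P(S|do(B)) = Σ_{A} P(S|B,A)·P(A).

P(S|do(B)): backdoor, adjust for {A}.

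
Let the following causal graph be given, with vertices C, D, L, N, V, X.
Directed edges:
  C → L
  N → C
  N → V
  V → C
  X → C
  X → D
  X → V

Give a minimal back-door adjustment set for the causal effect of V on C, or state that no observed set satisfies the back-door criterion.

V→C: minimal back-door set {N, X}.

desc(V)\{V}={C,L}; candidates ⊆ {D,N,X}.
size 0: {}; under {} V still reaches {C,D,L,N,X} ∋ C.
size 1: {D}, {N}, {X}; under {D} V still reaches {C,L,N,X} ∋ C.
{N,X}: V⊥C given {N,X} in G with V→· removed — back-door holds.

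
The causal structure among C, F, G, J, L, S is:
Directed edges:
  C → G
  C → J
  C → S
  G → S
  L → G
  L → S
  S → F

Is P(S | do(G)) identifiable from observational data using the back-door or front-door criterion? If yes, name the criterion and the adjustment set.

P(S|do(G)): backdoor, adjust for {C, L}.

desc(G)\{G}={F,S}; candidates ⊆ {C,J,L}.
size 0: {}; under {} G still reaches {C,F,J,L,S} ∋ S.
size 1: {C}, {J}, {L}; under {C} G still reaches {F,L,S} ∋ S.
{C,L}: G⊥S given {C,L} in G with G→· removed — back-door holds.
P(S|do(G)) = Σ_{C,L} P(S|G,C,L)·P(C,L).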